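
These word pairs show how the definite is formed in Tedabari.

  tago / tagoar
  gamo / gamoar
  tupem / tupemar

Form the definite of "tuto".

tutoar

Every pair shown (tago → tagoar, gamo → gamoar, tupem → tupemar) follows the same rule: add -ar.
So tuto → tutoar.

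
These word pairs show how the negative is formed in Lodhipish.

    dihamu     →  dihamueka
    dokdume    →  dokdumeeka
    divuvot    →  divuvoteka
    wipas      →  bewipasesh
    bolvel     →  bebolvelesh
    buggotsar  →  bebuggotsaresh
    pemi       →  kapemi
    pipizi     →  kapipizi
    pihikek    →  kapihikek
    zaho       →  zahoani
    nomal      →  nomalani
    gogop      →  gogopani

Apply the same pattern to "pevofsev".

kapevofsev

"pevofsev" begins with p-. The stems beginning with p- (pemi → kapemi, pipizi → kapipizi, pihikek → kapihikek) add the prefix ka-.
The other patterns: stems beginning with d- add -eka; stems beginning with b- or w- add be- … -esh around the stem; stems beginning with g-, n- or z- add -ani.
So pevofsev → kapevofsev.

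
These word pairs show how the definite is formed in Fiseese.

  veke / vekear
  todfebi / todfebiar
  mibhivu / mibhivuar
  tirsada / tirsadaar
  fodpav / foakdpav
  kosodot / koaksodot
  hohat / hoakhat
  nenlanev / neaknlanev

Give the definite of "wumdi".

tirsada and fodpav both have last vowel 'a' yet inflect differently (tirsadaar, foakdpav), so the last vowel is not what conditions the rule; whether the stem ends in a vowel or a consonant is.
"wumdi" ends in a vowel. The stems ending in a vowel (veke → vekear, todfebi → todfebiar, mibhivu → mibhivuar) add -ar.
So wumdi → wumdiar.

wumdiar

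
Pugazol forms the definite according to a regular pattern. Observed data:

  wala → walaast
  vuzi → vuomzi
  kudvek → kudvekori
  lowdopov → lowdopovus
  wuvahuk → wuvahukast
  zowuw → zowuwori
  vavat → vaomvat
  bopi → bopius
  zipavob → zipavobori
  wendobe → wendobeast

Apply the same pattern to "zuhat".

kudvek and wuvahuk both end in -k yet inflect differently (kudvekori, wuvahukast), so the final letter is not what conditions the rule; the first letter is.
"zuhat" begins with z-. The stems beginning with z- (zowuw → zowuwori, zipavob → zipavobori) add -ori.
So zuhat → zuhatori.

zuhatori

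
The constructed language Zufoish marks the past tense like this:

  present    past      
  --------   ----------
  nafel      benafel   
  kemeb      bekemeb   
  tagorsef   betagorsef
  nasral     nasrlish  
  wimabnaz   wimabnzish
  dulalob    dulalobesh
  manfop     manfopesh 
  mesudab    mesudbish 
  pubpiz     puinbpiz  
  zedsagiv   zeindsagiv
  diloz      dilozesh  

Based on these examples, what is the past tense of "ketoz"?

ketozesh

"ketoz" has last vowel 'o'. The stems whose last vowel is 'o' (manfop → manfopesh, dulalob → dulalobesh, diloz → dilozesh) add -esh.
The other patterns: stems whose last vowel is 'i' insert -in- after the first vowel; stems whose last vowel is 'a' delete the last vowel and add -ish; stems whose last vowel is 'e' add the prefix be-.
So ketoz → ketozesh.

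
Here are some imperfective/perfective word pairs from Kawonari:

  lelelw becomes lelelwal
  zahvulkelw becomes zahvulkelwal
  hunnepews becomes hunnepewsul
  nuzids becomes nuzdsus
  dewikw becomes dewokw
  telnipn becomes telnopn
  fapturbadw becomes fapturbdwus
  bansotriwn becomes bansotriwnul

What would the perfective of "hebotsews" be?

"hebotsews" has second-to-last letter 'w'. The stems whose second-to-last letter is 'w' (bansotriwn → bansotriwnul, hunnepews → hunnepewsul) add -ul.
So hebotsews → hebotsewsul.

hebotsewsul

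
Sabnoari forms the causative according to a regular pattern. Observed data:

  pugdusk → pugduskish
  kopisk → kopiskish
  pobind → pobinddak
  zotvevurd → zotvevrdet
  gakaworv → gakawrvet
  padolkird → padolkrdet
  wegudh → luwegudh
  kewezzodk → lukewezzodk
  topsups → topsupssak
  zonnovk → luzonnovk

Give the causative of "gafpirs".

gafprset

padolkird and pobind both end in -d yet inflect differently (padolkrdet, pobinddak), so the final letter is not what conditions the rule; the second-to-last letter is.
"gafpirs" has second-to-last letter 'r'. The stems whose second-to-last letter is 'r' (padolkird → padolkrdet, gakaworv → gakawrvet, zotvevurd → zotvevrdet) delete the last vowel and add -et.
The other patterns: stems whose second-to-last letter is 's' add -ish; stems whose second-to-last letter is 'n' or 'p' double the final consonant and add -ak; stems whose second-to-last letter is 'd' or 'v' add the prefix lu-.
So gafpirs → gafprset.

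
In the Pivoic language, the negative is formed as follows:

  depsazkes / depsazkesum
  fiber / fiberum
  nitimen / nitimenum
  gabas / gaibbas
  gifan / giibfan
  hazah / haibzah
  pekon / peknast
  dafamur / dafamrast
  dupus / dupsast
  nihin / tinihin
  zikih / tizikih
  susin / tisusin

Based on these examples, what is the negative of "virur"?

"virur" has last vowel 'u'. The stems whose last vowel is 'u' (dafamur → dafamrast, dupus → dupsast) delete the last vowel and add -ast.
The other patterns: stems whose last vowel is 'e' add -um; stems whose last vowel is 'a' insert -ib- after the first vowel; stems whose last vowel is 'i' add the prefix ti-.
So virur → virrast.

virrast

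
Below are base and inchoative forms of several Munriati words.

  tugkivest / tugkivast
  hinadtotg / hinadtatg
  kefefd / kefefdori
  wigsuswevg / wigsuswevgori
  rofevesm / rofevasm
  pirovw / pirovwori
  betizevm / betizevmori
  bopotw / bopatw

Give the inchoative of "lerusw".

lerasw

bopotw and pirovw both end in -w yet inflect differently (bopatw, pirovwori), so the final letter is not what conditions the rule; the second-to-last letter is.
"lerusw" has second-to-last letter 's'. The stems whose second-to-last letter is 's' (tugkivest → tugkivast, rofevesm → rofevasm) change the last vowel to 'a'.
So lerusw → lerasw.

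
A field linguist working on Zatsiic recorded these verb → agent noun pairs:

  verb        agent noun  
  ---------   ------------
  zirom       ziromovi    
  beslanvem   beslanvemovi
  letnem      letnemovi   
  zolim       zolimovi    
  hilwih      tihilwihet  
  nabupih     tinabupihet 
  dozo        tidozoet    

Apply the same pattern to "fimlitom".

zirom and dozo both have last vowel 'o' yet inflect differently (ziromovi, tidozoet), so the last vowel is not what conditions the rule; the final letter is.
"fimlitom" ends in -m. The stems ending in -m (letnem → letnemovi, zirom → ziromovi, beslanvem → beslanvemovi) add -ovi.
So fimlitom → fimlitomovi.

fimlitomovi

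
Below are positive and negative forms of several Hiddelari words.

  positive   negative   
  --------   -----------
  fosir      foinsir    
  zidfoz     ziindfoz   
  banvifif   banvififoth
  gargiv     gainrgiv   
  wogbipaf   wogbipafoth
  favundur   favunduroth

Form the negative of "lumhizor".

fosir and favundur both end in -r yet inflect differently (foinsir, favunduroth), so the final letter is not what conditions the rule; the number of vowels is.
"lumhizor" has 3 vowels. The stems with 3 vowels (banvifif → banvififoth, wogbipaf → wogbipafoth, favundur → favunduroth) add -oth.
So lumhizor → lumhizoroth.

lumhizoroth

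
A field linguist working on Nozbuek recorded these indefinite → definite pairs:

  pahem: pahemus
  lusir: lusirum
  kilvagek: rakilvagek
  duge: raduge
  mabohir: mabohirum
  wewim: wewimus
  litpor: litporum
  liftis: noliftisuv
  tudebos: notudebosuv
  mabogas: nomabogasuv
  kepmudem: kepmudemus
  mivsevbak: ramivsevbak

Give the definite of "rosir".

rosirum

liftis and wewim both have last vowel 'i' yet inflect differently (noliftisuv, wewimus), so the last vowel is not what conditions the rule; the final letter is.
"rosir" ends in -r. The stems ending in -r (litpor → litporum, mabohir → mabohirum, lusir → lusirum) add -um.
The other patterns: stems ending in -s add no- … -uv around the stem; stems ending in -m add -us; stems ending in -e or -k add the prefix ra-.
So rosir → rosirum.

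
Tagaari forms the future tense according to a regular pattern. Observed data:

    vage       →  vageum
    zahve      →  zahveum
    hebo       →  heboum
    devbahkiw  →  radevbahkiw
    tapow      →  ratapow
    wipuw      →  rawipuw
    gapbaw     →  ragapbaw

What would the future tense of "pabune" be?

hebo and tapow both have last vowel 'o' yet inflect differently (heboum, ratapow), so the last vowel is not what conditions the rule; whether the stem ends in a vowel or a consonant is.
"pabune" ends in a vowel. The stems ending in a vowel (vage → vageum, zahve → zahveum, hebo → heboum) add -um.
The other pattern: stems ending in a consonant add the prefix ra-.
So pabune → pabuneum.

pabuneum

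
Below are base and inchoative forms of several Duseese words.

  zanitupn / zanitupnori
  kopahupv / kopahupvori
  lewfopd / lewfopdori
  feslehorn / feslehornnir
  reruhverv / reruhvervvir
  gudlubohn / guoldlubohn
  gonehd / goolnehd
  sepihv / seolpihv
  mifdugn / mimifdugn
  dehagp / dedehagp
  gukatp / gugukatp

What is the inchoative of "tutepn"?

tutepnori

zanitupn and feslehorn both end in -n yet inflect differently (zanitupnori, feslehornnir), so the final letter is not what conditions the rule; the second-to-last letter is.
"tutepn" has second-to-last letter 'p'. The stems whose second-to-last letter is 'p' (zanitupn → zanitupnori, kopahupv → kopahupvori, lewfopd → lewfopdori) add -ori.
The other patterns: stems whose second-to-last letter is 'r' double the final consonant and add -ir; stems whose second-to-last letter is 'h' insert -ol- after the first vowel; stems whose second-to-last letter is 'g' or 't' repeat the first consonant+vowel as a prefix.
So tutepn → tutepnori.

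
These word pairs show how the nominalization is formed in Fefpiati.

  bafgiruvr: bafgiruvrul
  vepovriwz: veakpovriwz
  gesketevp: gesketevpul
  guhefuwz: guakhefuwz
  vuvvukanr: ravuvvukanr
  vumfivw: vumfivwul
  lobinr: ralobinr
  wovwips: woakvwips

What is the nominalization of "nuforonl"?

ranuforonl

"nuforonl" has second-to-last letter 'n'. The stems whose second-to-last letter is 'n' (lobinr → ralobinr, vuvvukanr → ravuvvukanr) add the prefix ra-.
So nuforonl → ranuforonl.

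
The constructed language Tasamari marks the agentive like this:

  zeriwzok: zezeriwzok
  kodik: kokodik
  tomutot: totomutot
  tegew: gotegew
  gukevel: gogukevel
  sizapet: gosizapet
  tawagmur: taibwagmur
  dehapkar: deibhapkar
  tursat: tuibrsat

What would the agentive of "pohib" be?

popohib

"pohib" has last vowel 'i'. The one such stem in the data (kodik → kokodik) repeats the first consonant+vowel as a prefix (as do zeriwzok, tomutot), so the same rule applies.
The other patterns: stems whose last vowel is 'e' add the prefix go-; stems whose last vowel is 'a' or 'u' insert -ib- after the first vowel.
So pohib → popohib.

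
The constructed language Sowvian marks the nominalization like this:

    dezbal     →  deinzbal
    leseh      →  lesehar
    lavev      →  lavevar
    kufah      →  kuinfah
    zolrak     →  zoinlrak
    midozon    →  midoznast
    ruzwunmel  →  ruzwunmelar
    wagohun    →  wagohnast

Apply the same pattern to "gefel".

gefelar

kufah and leseh both end in -h yet inflect differently (kuinfah, lesehar), so the final letter is not what conditions the rule; the last vowel is.
"gefel" has last vowel 'e'. The stems whose last vowel is 'e' (leseh → lesehar, ruzwunmel → ruzwunmelar, lavev → lavevar) add -ar.
So gefel → gefelar.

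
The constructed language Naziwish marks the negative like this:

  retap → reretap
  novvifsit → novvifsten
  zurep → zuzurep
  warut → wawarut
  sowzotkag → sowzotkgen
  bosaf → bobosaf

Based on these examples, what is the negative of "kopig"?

"kopig" has 2 vowels. The stems with 2 vowels (zurep → zuzurep, bosaf → bobosaf, retap → reretap) repeat the first consonant+vowel as a prefix.
The other pattern: stems with 3 vowels delete the last vowel and add -en.
So kopig → kokopig.

kokopig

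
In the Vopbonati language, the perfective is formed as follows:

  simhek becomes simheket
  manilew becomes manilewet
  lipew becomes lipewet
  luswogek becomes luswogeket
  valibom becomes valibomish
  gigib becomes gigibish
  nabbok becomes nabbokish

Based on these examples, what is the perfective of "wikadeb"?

wikadebet

simhek and nabbok both end in -k yet inflect differently (simheket, nabbokish), so the final letter is not what conditions the rule; the last vowel is.
"wikadeb" has last vowel 'e'. The stems whose last vowel is 'e' (simhek → simheket, manilew → manilewet, lipew → lipewet) add -et.
The other pattern: stems whose last vowel is 'i' or 'o' add -ish.
So wikadeb → wikadebet.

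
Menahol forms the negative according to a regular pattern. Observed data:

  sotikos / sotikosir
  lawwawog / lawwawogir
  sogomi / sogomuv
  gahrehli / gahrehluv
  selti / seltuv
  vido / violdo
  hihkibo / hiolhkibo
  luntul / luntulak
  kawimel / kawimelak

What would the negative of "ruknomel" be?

ruknomelak

"ruknomel" ends in -l. The stems ending in -l (luntul → luntulak, kawimel → kawimelak) add -ak.
So ruknomel → ruknomelak.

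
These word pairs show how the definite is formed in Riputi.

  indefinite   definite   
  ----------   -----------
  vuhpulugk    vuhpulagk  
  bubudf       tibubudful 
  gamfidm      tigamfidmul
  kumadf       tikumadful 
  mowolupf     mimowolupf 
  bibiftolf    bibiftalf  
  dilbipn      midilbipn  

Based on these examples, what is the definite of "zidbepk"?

mizidbepk

"zidbepk" has second-to-last letter 'p'. The stems whose second-to-last letter is 'p' (dilbipn → midilbipn, mowolupf → mimowolupf) add the prefix mi-.
The other patterns: stems whose second-to-last letter is 'd' add ti- … -ul around the stem; stems whose second-to-last letter is 'g' or 'l' change the last vowel to 'a'.
So zidbepk → mizidbepk.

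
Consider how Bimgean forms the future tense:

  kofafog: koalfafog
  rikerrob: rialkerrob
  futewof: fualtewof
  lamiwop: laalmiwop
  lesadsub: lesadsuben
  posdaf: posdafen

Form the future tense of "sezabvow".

rikerrob and lesadsub both end in -b yet inflect differently (rialkerrob, lesadsuben), so the final letter is not what conditions the rule; the last vowel is.
"sezabvow" has last vowel 'o'. The stems whose last vowel is 'o' (kofafog → koalfafog, rikerrob → rialkerrob, futewof → fualtewof) insert -al- after the first vowel.
So sezabvow → sealzabvow.

sealzabvow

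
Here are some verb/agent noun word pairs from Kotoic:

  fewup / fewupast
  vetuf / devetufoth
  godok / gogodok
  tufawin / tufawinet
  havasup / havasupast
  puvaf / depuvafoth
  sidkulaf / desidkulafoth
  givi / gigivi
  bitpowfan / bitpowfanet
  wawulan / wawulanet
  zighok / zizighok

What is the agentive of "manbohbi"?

mamanbohbi

wawulan and puvaf both have last vowel 'a' yet inflect differently (wawulanet, depuvafoth), so the last vowel is not what conditions the rule; the final letter is.
"manbohbi" ends in -i. The one such stem in the data (givi → gigivi) repeats the first consonant+vowel as a prefix (as do godok, zighok), so the same rule applies.
So manbohbi → mamanbohbi.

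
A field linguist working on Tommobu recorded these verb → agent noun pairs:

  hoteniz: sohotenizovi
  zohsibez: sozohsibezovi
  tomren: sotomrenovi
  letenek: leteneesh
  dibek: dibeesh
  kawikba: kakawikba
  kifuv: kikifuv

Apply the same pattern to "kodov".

zohsibez and letenek both have last vowel 'e' yet inflect differently (sozohsibezovi, leteneesh), so the last vowel is not what conditions the rule; the final letter is.
"kodov" ends in -v. The one such stem in the data (kifuv → kikifuv) repeats the first consonant+vowel as a prefix (as does kawikba), so the same rule applies.
So kodov → kokodov.

kokodov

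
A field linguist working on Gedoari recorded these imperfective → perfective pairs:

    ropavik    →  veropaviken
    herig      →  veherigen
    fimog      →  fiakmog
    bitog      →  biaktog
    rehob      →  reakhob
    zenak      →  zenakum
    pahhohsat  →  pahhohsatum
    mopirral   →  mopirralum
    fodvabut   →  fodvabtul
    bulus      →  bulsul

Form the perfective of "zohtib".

vezohtiben

herig and fimog both end in -g yet inflect differently (veherigen, fiakmog), so the final letter is not what conditions the rule; the last vowel is.
"zohtib" has last vowel 'i'. The stems whose last vowel is 'i' (ropavik → veropaviken, herig → veherigen) add ve- … -en around the stem.
So zohtib → vezohtiben.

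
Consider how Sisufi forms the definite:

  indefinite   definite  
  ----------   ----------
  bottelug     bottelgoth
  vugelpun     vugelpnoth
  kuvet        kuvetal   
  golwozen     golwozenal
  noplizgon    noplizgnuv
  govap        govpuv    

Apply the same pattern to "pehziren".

vugelpun and golwozen both end in -n yet inflect differently (vugelpnoth, golwozenal), so the final letter is not what conditions the rule; the last vowel is.
"pehziren" has last vowel 'e'. The stems whose last vowel is 'e' (kuvet → kuvetal, golwozen → golwozenal) add -al.
So pehziren → pehzirenal.

pehzirenal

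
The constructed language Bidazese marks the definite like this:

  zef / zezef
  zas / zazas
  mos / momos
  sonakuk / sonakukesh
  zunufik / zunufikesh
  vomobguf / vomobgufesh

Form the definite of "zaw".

zazaw

zef and vomobguf both end in -f yet inflect differently (zezef, vomobgufesh), so the final letter is not what conditions the rule; the number of vowels is.
"zaw" has 1 vowel. The stems with 1 vowel (zef → zezef, zas → zazas, mos → momos) repeat the first consonant+vowel as a prefix.
The other pattern: stems with 3 vowels add -esh.
So zaw → zazaw.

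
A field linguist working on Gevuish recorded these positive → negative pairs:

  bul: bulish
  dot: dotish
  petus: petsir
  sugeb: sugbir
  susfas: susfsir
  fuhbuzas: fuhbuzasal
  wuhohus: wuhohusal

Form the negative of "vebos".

vebsir

petus and fuhbuzas both end in -s yet inflect differently (petsir, fuhbuzasal), so the final letter is not what conditions the rule; the number of vowels is.
"vebos" has 2 vowels. The stems with 2 vowels (sugeb → sugbir, petus → petsir, susfas → susfsir) delete the last vowel and add -ir.
The other patterns: stems with 1 vowel add -ish; stems with 3 vowels add -al.
So vebos → vebsir.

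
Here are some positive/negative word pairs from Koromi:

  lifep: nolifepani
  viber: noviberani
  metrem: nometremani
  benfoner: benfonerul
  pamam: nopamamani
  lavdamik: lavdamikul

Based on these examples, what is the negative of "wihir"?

nowihirani

viber and benfoner both end in -r yet inflect differently (noviberani, benfonerul), so the final letter is not what conditions the rule; the number of vowels is.
"wihir" has 2 vowels. The stems with 2 vowels (viber → noviberani, lifep → nolifepani, metrem → nometremani) add no- … -ani around the stem.
The other pattern: stems with 3 vowels add -ul.
So wihir → nowihirani.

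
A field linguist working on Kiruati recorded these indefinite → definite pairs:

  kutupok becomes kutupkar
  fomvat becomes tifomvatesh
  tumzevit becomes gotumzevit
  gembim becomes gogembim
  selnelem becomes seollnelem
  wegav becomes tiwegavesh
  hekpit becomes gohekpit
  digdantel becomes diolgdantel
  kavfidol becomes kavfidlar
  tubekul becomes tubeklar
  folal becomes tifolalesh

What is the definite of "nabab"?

tinababesh

fomvat and hekpit both end in -t yet inflect differently (tifomvatesh, gohekpit), so the final letter is not what conditions the rule; the last vowel is.
"nabab" has last vowel 'a'. The stems whose last vowel is 'a' (fomvat → tifomvatesh, wegav → tiwegavesh, folal → tifolalesh) add ti- … -esh around the stem.
The other patterns: stems whose last vowel is 'i' add the prefix go-; stems whose last vowel is 'e' insert -ol- after the first vowel; stems whose last vowel is 'o' or 'u' delete the last vowel and add -ar.
So nabab → tinababesh.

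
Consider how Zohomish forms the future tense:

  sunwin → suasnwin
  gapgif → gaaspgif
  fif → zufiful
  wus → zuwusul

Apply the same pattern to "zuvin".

"zuvin" has 2 vowels. The stems with 2 vowels (gapgif → gaaspgif, sunwin → suasnwin) insert -as- after the first vowel.
The other pattern: stems with 1 vowel add zu- … -ul around the stem.
So zuvin → zuasvin.

zuasvin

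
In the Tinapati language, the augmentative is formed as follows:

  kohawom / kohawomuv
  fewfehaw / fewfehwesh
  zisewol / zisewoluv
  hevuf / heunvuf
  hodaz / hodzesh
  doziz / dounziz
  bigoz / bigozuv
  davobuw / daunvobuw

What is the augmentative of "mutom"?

"mutom" has last vowel 'o'. The stems whose last vowel is 'o' (zisewol → zisewoluv, kohawom → kohawomuv, bigoz → bigozuv) add -uv.
So mutom → mutomuv.

mutomuv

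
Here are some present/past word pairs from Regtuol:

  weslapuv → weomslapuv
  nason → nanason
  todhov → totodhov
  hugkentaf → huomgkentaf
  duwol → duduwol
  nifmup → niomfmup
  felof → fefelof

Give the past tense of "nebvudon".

felof and hugkentaf both end in -f yet inflect differently (fefelof, huomgkentaf), so the final letter is not what conditions the rule; the last vowel is.
"nebvudon" has last vowel 'o'. The stems whose last vowel is 'o' (duwol → duduwol, todhov → totodhov, nason → nanason) repeat the first consonant+vowel as a prefix.
The other pattern: stems whose last vowel is 'a' or 'u' insert -om- after the first vowel.
So nebvudon → nenebvudon.

nenebvudon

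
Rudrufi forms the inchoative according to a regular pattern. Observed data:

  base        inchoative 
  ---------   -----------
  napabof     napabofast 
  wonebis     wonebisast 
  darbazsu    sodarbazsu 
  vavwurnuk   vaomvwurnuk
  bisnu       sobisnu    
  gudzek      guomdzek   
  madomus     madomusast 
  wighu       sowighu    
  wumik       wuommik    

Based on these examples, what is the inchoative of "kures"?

kuresast

darbazsu and vavwurnuk both have last vowel 'u' yet inflect differently (sodarbazsu, vaomvwurnuk), so the last vowel is not what conditions the rule; the final letter is.
"kures" ends in -s. The stems ending in -s (madomus → madomusast, wonebis → wonebisast) add -ast.
The other patterns: stems ending in -u add the prefix so-; stems ending in -k insert -om- after the first vowel.
So kures → kuresast.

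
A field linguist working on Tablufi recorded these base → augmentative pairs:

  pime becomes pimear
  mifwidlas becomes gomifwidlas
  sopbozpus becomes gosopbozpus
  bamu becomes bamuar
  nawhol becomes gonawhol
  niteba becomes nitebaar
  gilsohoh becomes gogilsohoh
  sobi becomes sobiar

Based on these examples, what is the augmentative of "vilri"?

niteba and mifwidlas both have last vowel 'a' yet inflect differently (nitebaar, gomifwidlas), so the last vowel is not what conditions the rule; whether the stem ends in a vowel or a consonant is.
"vilri" ends in a vowel. The stems ending in a vowel (sobi → sobiar, pime → pimear, bamu → bamuar) add -ar.
The other pattern: stems ending in a consonant add the prefix go-.
So vilri → vilriar.

vilriar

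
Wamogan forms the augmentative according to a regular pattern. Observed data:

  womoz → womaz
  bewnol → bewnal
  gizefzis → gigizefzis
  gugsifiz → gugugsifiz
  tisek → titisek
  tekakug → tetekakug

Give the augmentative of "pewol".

pewal

"pewol" has last vowel 'o'. The stems whose last vowel is 'o' (womoz → womaz, bewnol → bewnal) change the last vowel to 'a'.
So pewol → pewal.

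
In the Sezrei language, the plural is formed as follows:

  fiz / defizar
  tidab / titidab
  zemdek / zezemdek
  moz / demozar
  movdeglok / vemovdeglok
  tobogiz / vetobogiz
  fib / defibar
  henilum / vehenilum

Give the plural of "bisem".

bibisem

fib and tidab both end in -b yet inflect differently (defibar, titidab), so the final letter is not what conditions the rule; the number of vowels is.
"bisem" has 2 vowels. The stems with 2 vowels (tidab → titidab, zemdek → zezemdek) repeat the first consonant+vowel as a prefix.
The other patterns: stems with 1 vowel add de- … -ar around the stem; stems with 3 vowels add the prefix ve-.
So bisem → bibisem.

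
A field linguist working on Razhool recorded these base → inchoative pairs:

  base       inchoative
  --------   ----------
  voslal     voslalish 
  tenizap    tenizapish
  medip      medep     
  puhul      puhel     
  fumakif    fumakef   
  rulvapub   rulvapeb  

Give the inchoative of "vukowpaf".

voslal and puhul both end in -l yet inflect differently (voslalish, puhel), so the final letter is not what conditions the rule; the last vowel is.
"vukowpaf" has last vowel 'a'. The stems whose last vowel is 'a' (voslal → voslalish, tenizap → tenizapish) add -ish.
So vukowpaf → vukowpafish.

vukowpafish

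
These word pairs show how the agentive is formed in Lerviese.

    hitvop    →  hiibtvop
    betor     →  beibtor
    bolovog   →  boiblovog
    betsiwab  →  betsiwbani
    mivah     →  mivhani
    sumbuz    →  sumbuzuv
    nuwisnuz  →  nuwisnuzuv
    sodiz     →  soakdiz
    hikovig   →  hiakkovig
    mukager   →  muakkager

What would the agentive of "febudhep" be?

sumbuz and sodiz both end in -z yet inflect differently (sumbuzuv, soakdiz), so the final letter is not what conditions the rule; the last vowel is.
"febudhep" has last vowel 'e'. The one such stem in the data (mukager → muakkager) inserts -ak- after the first vowel (as do sodiz, hikovig), so the same rule applies.
So febudhep → feakbudhep.

feakbudhep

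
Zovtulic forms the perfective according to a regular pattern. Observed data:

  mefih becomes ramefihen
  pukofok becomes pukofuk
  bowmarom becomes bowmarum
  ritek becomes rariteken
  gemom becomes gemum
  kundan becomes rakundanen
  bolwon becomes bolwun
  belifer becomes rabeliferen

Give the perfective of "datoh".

bolwon and kundan both end in -n yet inflect differently (bolwun, rakundanen), so the final letter is not what conditions the rule; the last vowel is.
"datoh" has last vowel 'o'. The stems whose last vowel is 'o' (gemom → gemum, bowmarom → bowmarum, pukofok → pukofuk) change the last vowel to 'u'.
So datoh → datuh.

datuh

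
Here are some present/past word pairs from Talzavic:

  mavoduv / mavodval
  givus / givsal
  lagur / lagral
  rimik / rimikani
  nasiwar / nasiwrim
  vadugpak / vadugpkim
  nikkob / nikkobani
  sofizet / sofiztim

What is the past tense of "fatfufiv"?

fatfufivani

rimik and vadugpak both end in -k yet inflect differently (rimikani, vadugpkim), so the final letter is not what conditions the rule; the last vowel is.
"fatfufiv" has last vowel 'i'. The one such stem in the data (rimik → rimikani) adds -ani, so the same rule applies.
So fatfufiv → fatfufivani.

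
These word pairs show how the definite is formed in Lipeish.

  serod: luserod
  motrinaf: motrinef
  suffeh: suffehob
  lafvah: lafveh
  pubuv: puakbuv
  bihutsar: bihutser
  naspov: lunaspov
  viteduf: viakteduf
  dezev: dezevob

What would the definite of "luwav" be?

luwev

suffeh and lafvah both end in -h yet inflect differently (suffehob, lafveh), so the final letter is not what conditions the rule; the last vowel is.
"luwav" has last vowel 'a'. The stems whose last vowel is 'a' (motrinaf → motrinef, bihutsar → bihutser, lafvah → lafveh) change the last vowel to 'e'.
So luwav → luwev.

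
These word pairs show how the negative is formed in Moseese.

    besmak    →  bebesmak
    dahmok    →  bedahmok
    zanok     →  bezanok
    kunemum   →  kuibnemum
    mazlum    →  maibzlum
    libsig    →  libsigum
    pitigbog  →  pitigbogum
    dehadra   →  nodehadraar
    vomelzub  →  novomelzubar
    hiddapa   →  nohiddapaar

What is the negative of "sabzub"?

nosabzubar

"sabzub" ends in -b. The one such stem in the data (vomelzub → novomelzubar) adds no- … -ar around the stem, so the same rule applies.
So sabzub → nosabzubar.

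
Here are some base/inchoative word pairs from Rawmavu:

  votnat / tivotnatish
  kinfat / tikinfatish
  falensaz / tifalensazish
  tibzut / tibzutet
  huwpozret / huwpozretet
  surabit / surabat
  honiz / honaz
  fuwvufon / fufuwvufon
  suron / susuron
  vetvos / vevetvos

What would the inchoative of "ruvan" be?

tiruvanish

votnat and tibzut both end in -t yet inflect differently (tivotnatish, tibzutet), so the final letter is not what conditions the rule; the last vowel is.
"ruvan" has last vowel 'a'. The stems whose last vowel is 'a' (votnat → tivotnatish, kinfat → tikinfatish, falensaz → tifalensazish) add ti- … -ish around the stem.
So ruvan → tiruvanish.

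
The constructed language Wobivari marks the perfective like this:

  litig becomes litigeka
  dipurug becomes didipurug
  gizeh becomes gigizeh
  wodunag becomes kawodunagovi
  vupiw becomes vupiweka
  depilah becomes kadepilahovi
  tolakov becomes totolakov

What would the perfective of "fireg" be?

fifireg

litig and wodunag both end in -g yet inflect differently (litigeka, kawodunagovi), so the final letter is not what conditions the rule; the last vowel is.
"fireg" has last vowel 'e'. The one such stem in the data (gizeh → gigizeh) repeats the first consonant+vowel as a prefix (as do dipurug, tolakov), so the same rule applies.
So fireg → fifireg.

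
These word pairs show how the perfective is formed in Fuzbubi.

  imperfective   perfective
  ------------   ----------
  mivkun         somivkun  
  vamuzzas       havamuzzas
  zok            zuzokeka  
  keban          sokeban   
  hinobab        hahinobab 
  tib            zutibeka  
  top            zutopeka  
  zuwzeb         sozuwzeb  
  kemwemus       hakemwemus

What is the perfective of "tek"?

zutekeka

"tek" has 1 vowel. The stems with 1 vowel (tib → zutibeka, zok → zuzokeka, top → zutopeka) add zu- … -eka around the stem.
The other patterns: stems with 2 vowels add the prefix so-; stems with 3 vowels add the prefix ha-.
So tek → zutekeka.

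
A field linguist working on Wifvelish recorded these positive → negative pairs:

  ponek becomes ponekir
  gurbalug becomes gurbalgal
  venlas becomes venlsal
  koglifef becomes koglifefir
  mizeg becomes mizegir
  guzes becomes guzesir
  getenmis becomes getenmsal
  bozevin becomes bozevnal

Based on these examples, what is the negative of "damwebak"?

damwebkal

"damwebak" has last vowel 'a'. The one such stem in the data (venlas → venlsal) deletes the last vowel and adds -al (as do getenmis, gurbalug), so the same rule applies.
So damwebak → damwebkal.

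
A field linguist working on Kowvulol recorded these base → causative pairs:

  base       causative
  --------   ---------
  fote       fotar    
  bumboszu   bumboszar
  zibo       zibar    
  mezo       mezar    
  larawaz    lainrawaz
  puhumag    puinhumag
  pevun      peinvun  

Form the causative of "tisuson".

bumboszu and pevun both have last vowel 'u' yet inflect differently (bumboszar, peinvun), so the last vowel is not what conditions the rule; whether the stem ends in a vowel or a consonant is.
"tisuson" ends in a consonant. The stems ending in a consonant (larawaz → lainrawaz, puhumag → puinhumag, pevun → peinvun) insert -in- after the first vowel.
The other pattern: stems ending in a vowel drop the final letter and add -ar.
So tisuson → tiinsuson.

tiinsuson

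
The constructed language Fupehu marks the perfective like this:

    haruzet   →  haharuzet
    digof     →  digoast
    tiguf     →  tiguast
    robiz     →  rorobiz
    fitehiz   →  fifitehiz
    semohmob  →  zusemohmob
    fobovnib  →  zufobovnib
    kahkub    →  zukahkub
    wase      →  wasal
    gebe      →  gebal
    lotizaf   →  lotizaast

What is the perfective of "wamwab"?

zuwamwab

digof and semohmob both have last vowel 'o' yet inflect differently (digoast, zusemohmob), so the last vowel is not what conditions the rule; the final letter is.
"wamwab" ends in -b. The stems ending in -b (semohmob → zusemohmob, fobovnib → zufobovnib, kahkub → zukahkub) add the prefix zu-.
The other patterns: stems ending in -e drop the final letter and add -al; stems ending in -f drop the final letter and add -ast; stems ending in -t or -z repeat the first consonant+vowel as a prefix.
So wamwab → zuwamwab.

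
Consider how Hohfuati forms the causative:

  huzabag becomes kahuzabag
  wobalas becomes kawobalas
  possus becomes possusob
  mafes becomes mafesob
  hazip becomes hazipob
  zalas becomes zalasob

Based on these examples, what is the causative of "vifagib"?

kavifagib

"vifagib" has 3 vowels. The stems with 3 vowels (huzabag → kahuzabag, wobalas → kawobalas) add the prefix ka-.
So vifagib → kavifagib.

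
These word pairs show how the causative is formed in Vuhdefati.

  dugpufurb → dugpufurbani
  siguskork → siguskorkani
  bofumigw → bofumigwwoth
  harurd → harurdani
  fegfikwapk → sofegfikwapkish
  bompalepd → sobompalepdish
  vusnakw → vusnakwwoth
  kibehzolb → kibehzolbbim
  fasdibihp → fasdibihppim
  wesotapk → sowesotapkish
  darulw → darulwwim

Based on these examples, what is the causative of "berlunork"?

"berlunork" has second-to-last letter 'r'. The stems whose second-to-last letter is 'r' (dugpufurb → dugpufurbani, siguskork → siguskorkani, harurd → harurdani) add -ani.
The other patterns: stems whose second-to-last letter is 'h' or 'l' double the final consonant and add -im; stems whose second-to-last letter is 'p' add so- … -ish around the stem; stems whose second-to-last letter is 'g' or 'k' double the final consonant and add -oth.
So berlunork → berlunorkani.

berlunorkani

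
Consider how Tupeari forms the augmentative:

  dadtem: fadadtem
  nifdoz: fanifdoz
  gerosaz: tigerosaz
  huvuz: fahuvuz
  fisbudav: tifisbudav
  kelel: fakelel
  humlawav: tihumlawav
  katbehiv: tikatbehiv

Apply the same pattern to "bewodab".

tibewodab

"bewodab" has 3 vowels. The stems with 3 vowels (humlawav → tihumlawav, katbehiv → tikatbehiv, fisbudav → tifisbudav) add the prefix ti-.
So bewodab → tibewodab.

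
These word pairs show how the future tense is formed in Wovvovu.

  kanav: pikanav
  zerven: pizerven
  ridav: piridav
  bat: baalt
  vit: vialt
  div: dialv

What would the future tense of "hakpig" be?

kanav and div both end in -v yet inflect differently (pikanav, dialv), so the final letter is not what conditions the rule; the number of vowels is.
"hakpig" has 2 vowels. The stems with 2 vowels (kanav → pikanav, zerven → pizerven, ridav → piridav) add the prefix pi-.
The other pattern: stems with 1 vowel insert -al- after the first vowel.
So hakpig → pihakpig.

pihakpig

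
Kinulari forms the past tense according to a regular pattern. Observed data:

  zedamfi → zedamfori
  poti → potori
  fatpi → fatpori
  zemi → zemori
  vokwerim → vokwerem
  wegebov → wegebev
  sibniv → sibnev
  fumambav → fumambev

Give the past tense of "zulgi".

"zulgi" ends in -i. The stems ending in -i (zedamfi → zedamfori, poti → potori, fatpi → fatpori) drop the final letter and add -ori.
The other pattern: stems ending in -m or -v change the last vowel to 'e'.
So zulgi → zulgori.

zulgori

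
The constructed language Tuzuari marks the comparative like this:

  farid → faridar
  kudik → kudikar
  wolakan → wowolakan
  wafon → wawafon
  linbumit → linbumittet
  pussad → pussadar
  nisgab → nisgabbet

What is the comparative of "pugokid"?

pugokidar

wolakan and pussad both have last vowel 'a' yet inflect differently (wowolakan, pussadar), so the last vowel is not what conditions the rule; the final letter is.
"pugokid" ends in -d. The stems ending in -d (farid → faridar, pussad → pussadar) add -ar.
So pugokid → pugokidar.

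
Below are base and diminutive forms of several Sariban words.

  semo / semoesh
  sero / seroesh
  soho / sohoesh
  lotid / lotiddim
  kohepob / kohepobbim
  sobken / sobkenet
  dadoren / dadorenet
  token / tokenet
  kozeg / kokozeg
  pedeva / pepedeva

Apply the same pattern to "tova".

semo and kohepob both have last vowel 'o' yet inflect differently (semoesh, kohepobbim), so the last vowel is not what conditions the rule; the final letter is.
"tova" ends in -a. The one such stem in the data (pedeva → pepedeva) repeats the first consonant+vowel as a prefix (as does kozeg), so the same rule applies.
So tova → totova.

totova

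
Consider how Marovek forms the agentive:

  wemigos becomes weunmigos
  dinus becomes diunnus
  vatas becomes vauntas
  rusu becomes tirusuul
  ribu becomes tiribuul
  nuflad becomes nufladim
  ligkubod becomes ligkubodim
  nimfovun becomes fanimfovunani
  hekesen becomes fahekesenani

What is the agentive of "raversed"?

raversedim

dinus and rusu both have last vowel 'u' yet inflect differently (diunnus, tirusuul), so the last vowel is not what conditions the rule; the final letter is.
"raversed" ends in -d. The stems ending in -d (nuflad → nufladim, ligkubod → ligkubodim) add -im.
So raversed → raversedim.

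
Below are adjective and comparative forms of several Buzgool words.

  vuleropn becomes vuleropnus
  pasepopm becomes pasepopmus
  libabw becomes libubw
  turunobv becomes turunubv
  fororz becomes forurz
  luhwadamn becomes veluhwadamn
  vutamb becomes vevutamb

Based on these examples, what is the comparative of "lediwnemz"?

"lediwnemz" has second-to-last letter 'm'. The stems whose second-to-last letter is 'm' (luhwadamn → veluhwadamn, vutamb → vevutamb) add the prefix ve-.
The other patterns: stems whose second-to-last letter is 'p' add -us; stems whose second-to-last letter is 'b' or 'r' change the last vowel to 'u'.
So lediwnemz → velediwnemz.

velediwnemz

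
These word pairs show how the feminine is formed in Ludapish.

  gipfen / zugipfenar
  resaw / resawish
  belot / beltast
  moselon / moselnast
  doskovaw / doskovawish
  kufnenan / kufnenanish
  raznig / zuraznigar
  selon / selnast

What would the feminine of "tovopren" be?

zutovoprenar

moselon and kufnenan both end in -n yet inflect differently (moselnast, kufnenanish), so the final letter is not what conditions the rule; the last vowel is.
"tovopren" has last vowel 'e'. The one such stem in the data (gipfen → zugipfenar) adds zu- … -ar around the stem, so the same rule applies.
The other patterns: stems whose last vowel is 'o' delete the last vowel and add -ast; stems whose last vowel is 'a' add -ish.
So tovopren → zutovoprenar.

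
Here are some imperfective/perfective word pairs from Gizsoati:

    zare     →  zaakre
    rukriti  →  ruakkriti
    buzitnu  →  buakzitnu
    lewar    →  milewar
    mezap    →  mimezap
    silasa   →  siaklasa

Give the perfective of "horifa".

silasa and mezap both have last vowel 'a' yet inflect differently (siaklasa, mimezap), so the last vowel is not what conditions the rule; whether the stem ends in a vowel or a consonant is.
"horifa" ends in a vowel. The stems ending in a vowel (silasa → siaklasa, rukriti → ruakkriti, zare → zaakre) insert -ak- after the first vowel.
So horifa → hoakrifa.

hoakrifa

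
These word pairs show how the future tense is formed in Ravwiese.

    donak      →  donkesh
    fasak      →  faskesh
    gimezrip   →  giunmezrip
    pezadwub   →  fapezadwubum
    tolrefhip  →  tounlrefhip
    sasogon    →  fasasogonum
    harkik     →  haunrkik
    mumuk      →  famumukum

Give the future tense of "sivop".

"sivop" has last vowel 'o'. The one such stem in the data (sasogon → fasasogonum) adds fa- … -um around the stem, so the same rule applies.
So sivop → fasivopum.

fasivopum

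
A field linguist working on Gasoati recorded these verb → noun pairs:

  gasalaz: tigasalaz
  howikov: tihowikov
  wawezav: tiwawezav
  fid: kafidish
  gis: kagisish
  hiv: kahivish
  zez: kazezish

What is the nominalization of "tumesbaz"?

howikov and hiv both end in -v yet inflect differently (tihowikov, kahivish), so the final letter is not what conditions the rule; the number of vowels is.
"tumesbaz" has 3 vowels. The stems with 3 vowels (gasalaz → tigasalaz, howikov → tihowikov, wawezav → tiwawezav) add the prefix ti-.
So tumesbaz → titumesbaz.

titumesbaz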